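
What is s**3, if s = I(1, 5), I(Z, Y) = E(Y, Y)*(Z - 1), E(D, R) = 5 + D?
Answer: 0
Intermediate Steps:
I(Z, Y) = (-1 + Z)*(5 + Y) (I(Z, Y) = (5 + Y)*(Z - 1) = (5 + Y)*(-1 + Z) = (-1 + Z)*(5 + Y))
s = 0 (s = (-1 + 1)*(5 + 5) = 0*10 = 0)
s**3 = 0**3 = 0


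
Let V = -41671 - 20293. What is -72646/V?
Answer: 5189/4426 ≈ 1.1724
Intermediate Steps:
V = -61964
-72646/V = -72646/(-61964) = -72646*(-1/61964) = 5189/4426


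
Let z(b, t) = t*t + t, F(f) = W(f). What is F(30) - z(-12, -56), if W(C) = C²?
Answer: -2180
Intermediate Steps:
F(f) = f²
z(b, t) = t + t² (z(b, t) = t² + t = t + t²)
F(30) - z(-12, -56) = 30² - (-56)*(1 - 56) = 900 - (-56)*(-55) = 900 - 1*3080 = 900 - 3080 = -2180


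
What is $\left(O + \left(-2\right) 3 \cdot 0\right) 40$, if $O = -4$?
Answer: $-160$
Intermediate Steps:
$\left(O + \left(-2\right) 3 \cdot 0\right) 40 = \left(-4 + \left(-2\right) 3 \cdot 0\right) 40 = \left(-4 - 0\right) 40 = \left(-4 + 0\right) 40 = \left(-4\right) 40 = -160$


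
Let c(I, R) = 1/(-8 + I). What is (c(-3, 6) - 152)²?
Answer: 2798929/121 ≈ 23132.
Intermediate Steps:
(c(-3, 6) - 152)² = (1/(-8 - 3) - 152)² = (1/(-11) - 152)² = (-1/11 - 152)² = (-1673/11)² = 2798929/121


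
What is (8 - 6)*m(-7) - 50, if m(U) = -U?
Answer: -36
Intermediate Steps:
(8 - 6)*m(-7) - 50 = (8 - 6)*(-1*(-7)) - 50 = 2*7 - 50 = 14 - 50 = -36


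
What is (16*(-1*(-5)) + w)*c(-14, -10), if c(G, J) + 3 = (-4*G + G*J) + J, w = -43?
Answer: 6771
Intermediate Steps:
c(G, J) = -3 + J - 4*G + G*J (c(G, J) = -3 + ((-4*G + G*J) + J) = -3 + (J - 4*G + G*J) = -3 + J - 4*G + G*J)
(16*(-1*(-5)) + w)*c(-14, -10) = (16*(-1*(-5)) - 43)*(-3 - 10 - 4*(-14) - 14*(-10)) = (16*5 - 43)*(-3 - 10 + 56 + 140) = (80 - 43)*183 = 37*183 = 6771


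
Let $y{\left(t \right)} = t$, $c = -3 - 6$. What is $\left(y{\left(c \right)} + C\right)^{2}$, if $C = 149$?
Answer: $19600$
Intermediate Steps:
$c = -9$
$\left(y{\left(c \right)} + C\right)^{2} = \left(-9 + 149\right)^{2} = 140^{2} = 19600$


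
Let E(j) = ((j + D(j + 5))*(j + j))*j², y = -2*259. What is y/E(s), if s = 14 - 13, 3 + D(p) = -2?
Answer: 259/4 ≈ 64.750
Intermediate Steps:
D(p) = -5 (D(p) = -3 - 2 = -5)
y = -518
s = 1
E(j) = 2*j³*(-5 + j) (E(j) = ((j - 5)*(j + j))*j² = ((-5 + j)*(2*j))*j² = (2*j*(-5 + j))*j² = 2*j³*(-5 + j))
y/E(s) = -518*1/(2*(-5 + 1)) = -518/(2*1*(-4)) = -518/(-8) = -518*(-⅛) = 259/4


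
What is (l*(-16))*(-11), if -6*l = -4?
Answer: 352/3 ≈ 117.33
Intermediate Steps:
l = ⅔ (l = -⅙*(-4) = ⅔ ≈ 0.66667)
(l*(-16))*(-11) = ((⅔)*(-16))*(-11) = -32/3*(-11) = 352/3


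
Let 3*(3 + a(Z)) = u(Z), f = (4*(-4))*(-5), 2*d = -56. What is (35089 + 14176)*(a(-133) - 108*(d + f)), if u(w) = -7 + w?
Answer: -837357205/3 ≈ -2.7912e+8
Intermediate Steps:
d = -28 (d = (½)*(-56) = -28)
f = 80 (f = -16*(-5) = 80)
a(Z) = -16/3 + Z/3 (a(Z) = -3 + (-7 + Z)/3 = -3 + (-7/3 + Z/3) = -16/3 + Z/3)
(35089 + 14176)*(a(-133) - 108*(d + f)) = (35089 + 14176)*((-16/3 + (⅓)*(-133)) - 108*(-28 + 80)) = 49265*((-16/3 - 133/3) - 108*52) = 49265*(-149/3 - 5616) = 49265*(-16997/3) = -837357205/3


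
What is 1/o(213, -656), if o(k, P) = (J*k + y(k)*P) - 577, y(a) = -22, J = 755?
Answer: 1/174670 ≈ 5.7251e-6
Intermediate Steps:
o(k, P) = -577 - 22*P + 755*k (o(k, P) = (755*k - 22*P) - 577 = (-22*P + 755*k) - 577 = -577 - 22*P + 755*k)
1/o(213, -656) = 1/(-577 - 22*(-656) + 755*213) = 1/(-577 + 14432 + 160815) = 1/174670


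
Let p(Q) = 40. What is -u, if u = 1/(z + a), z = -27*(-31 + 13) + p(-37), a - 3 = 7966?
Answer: -1/8495 ≈ -0.00011772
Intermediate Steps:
a = 7969 (a = 3 + 7966 = 7969)
z = 526 (z = -27*(-31 + 13) + 40 = -27*(-18) + 40 = 486 + 40 = 526)
u = 1/8495 (u = 1/(526 + 7969) = 1/8495 ≈ 0.00011772)
-u = -1*1/8495 = -1/8495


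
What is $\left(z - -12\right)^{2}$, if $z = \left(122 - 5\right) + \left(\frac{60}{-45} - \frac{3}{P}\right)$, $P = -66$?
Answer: $\frac{71048041}{4356} \approx 16310.0$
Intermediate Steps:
$z = \frac{7637}{66}$ ($z = \left(122 - 5\right) + \left(\frac{60}{-45} - \frac{3}{-66}\right) = 117 + \left(60 \left(- \frac{1}{45}\right) - - \frac{1}{22}\right) = 117 + \left(- \frac{4}{3} + \frac{1}{22}\right) = 117 - \frac{85}{66} = \frac{7637}{66} \approx 115.71$)
$\left(z - -12\right)^{2} = \left(\frac{7637}{66} - -12\right)^{2} = \left(\frac{7637}{66} + \left(-4 + 16\right)\right)^{2} = \left(\frac{7637}{66} + 12\right)^{2} = \left(\frac{8429}{66}\right)^{2} = \frac{71048041}{4356}$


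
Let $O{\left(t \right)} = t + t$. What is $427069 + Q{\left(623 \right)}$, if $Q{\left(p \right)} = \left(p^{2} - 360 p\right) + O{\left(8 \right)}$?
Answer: $590934$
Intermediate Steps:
$O{\left(t \right)} = 2 t$
$Q{\left(p \right)} = 16 + p^{2} - 360 p$ ($Q{\left(p \right)} = \left(p^{2} - 360 p\right) + 2 \cdot 8 = \left(p^{2} - 360 p\right) + 16 = 16 + p^{2} - 360 p$)
$427069 + Q{\left(623 \right)} = 427069 + \left(16 + 623^{2} - 224280\right) = 427069 + \left(16 + 388129 - 224280\right) = 427069 + 163865 = 590934$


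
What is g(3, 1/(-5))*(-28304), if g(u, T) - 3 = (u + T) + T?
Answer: -792512/5 ≈ -1.5850e+5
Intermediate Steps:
g(u, T) = 3 + u + 2*T (g(u, T) = 3 + ((u + T) + T) = 3 + ((T + u) + T) = 3 + (u + 2*T) = 3 + u + 2*T)
g(3, 1/(-5))*(-28304) = (3 + 3 + 2/(-5))*(-28304) = (3 + 3 + 2*(-⅕))*(-28304) = (3 + 3 - ⅖)*(-28304) = (28/5)*(-28304) = -792512/5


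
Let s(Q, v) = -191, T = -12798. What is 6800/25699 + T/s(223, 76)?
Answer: 330194602/4908509 ≈ 67.270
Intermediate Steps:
6800/25699 + T/s(223, 76) = 6800/25699 - 12798/(-191) = 6800*(1/25699) - 12798*(-1/191) = 6800/25699 + 12798/191 = 330194602/4908509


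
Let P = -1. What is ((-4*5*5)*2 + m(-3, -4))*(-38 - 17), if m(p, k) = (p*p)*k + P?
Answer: 13035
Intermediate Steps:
m(p, k) = -1 + k*p² (m(p, k) = (p*p)*k - 1 = p²*k - 1 = k*p² - 1 = -1 + k*p²)
((-4*5*5)*2 + m(-3, -4))*(-38 - 17) = ((-4*5*5)*2 + (-1 - 4*(-3)²))*(-38 - 17) = (-20*5*2 + (-1 - 4*9))*(-55) = (-100*2 + (-1 - 36))*(-55) = (-200 - 37)*(-55) = -237*(-55) = 13035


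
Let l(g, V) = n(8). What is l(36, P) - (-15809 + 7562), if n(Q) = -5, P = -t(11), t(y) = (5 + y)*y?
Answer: 8242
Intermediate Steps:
t(y) = y*(5 + y)
P = -176 (P = -11*(5 + 11) = -11*16 = -1*176 = -176)
l(g, V) = -5
l(36, P) - (-15809 + 7562) = -5 - (-15809 + 7562) = -5 - 1*(-8247) = -5 + 8247 = 8242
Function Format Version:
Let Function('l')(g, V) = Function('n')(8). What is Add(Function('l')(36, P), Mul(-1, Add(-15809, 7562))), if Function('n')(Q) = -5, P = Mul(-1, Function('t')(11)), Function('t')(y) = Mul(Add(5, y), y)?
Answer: 8242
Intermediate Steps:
Function('t')(y) = Mul(y, Add(5, y))
P = -176 (P = Mul(-1, Mul(11, Add(5, 11))) = Mul(-1, Mul(11, 16)) = Mul(-1, 176) = -176)
Function('l')(g, V) = -5
Add(Function('l')(36, P), Mul(-1, Add(-15809, 7562))) = Add(-5, Mul(-1, Add(-15809, 7562))) = Add(-5, Mul(-1, -8247)) = Add(-5, 8247) = 8242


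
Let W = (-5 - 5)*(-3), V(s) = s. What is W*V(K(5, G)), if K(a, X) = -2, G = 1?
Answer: -60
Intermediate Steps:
W = 30 (W = -10*(-3) = 30)
W*V(K(5, G)) = 30*(-2) = -60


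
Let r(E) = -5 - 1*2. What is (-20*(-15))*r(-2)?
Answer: -2100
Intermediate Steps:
r(E) = -7 (r(E) = -5 - 2 = -7)
(-20*(-15))*r(-2) = -20*(-15)*(-7) = 300*(-7) = -2100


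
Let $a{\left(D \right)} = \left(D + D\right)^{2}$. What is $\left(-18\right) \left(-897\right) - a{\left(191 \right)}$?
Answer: $-129778$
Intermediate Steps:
$a{\left(D \right)} = 4 D^{2}$ ($a{\left(D \right)} = \left(2 D\right)^{2} = 4 D^{2}$)
$\left(-18\right) \left(-897\right) - a{\left(191 \right)} = \left(-18\right) \left(-897\right) - 4 \cdot 191^{2} = 16146 - 4 \cdot 36481 = 16146 - 145924 = -129778$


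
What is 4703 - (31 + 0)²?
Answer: 3742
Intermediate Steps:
4703 - (31 + 0)² = 4703 - 1*31² = 4703 - 1*961 = 4703 - 961 = 3742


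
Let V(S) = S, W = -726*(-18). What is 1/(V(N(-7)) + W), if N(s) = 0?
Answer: 1/13068 ≈ 7.6523e-5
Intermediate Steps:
W = 13068
1/(V(N(-7)) + W) = 1/(0 + 13068) = 1/13068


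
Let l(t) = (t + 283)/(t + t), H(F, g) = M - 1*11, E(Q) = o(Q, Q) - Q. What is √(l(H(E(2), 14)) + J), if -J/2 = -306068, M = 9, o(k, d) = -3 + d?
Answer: √2448263/2 ≈ 782.35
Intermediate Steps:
E(Q) = -3 (E(Q) = (-3 + Q) - Q = -3)
H(F, g) = -2 (H(F, g) = 9 - 1*11 = 9 - 11 = -2)
J = 612136 (J = -2*(-306068) = 612136)
l(t) = (283 + t)/(2*t) (l(t) = (283 + t)/((2*t)) = (283 + t)*(1/(2*t)) = (283 + t)/(2*t))
√(l(H(E(2), 14)) + J) = √((½)*(283 - 2)/(-2) + 612136) = √((½)*(-½)*281 + 612136) = √(-281/4 + 612136) = √(2448263/4) = √2448263/2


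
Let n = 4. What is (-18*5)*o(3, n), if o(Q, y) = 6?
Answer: -540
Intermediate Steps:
(-18*5)*o(3, n) = -18*5*6 = -90*6 = -540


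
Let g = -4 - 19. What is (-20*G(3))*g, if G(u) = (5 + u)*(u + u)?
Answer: 22080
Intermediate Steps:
G(u) = 2*u*(5 + u) (G(u) = (5 + u)*(2*u) = 2*u*(5 + u))
g = -23
(-20*G(3))*g = -40*3*(5 + 3)*(-23) = -40*3*8*(-23) = -20*48*(-23) = -960*(-23) = 22080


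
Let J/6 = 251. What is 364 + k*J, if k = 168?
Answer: 253372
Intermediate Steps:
J = 1506 (J = 6*251 = 1506)
364 + k*J = 364 + 168*1506 = 364 + 253008 = 253372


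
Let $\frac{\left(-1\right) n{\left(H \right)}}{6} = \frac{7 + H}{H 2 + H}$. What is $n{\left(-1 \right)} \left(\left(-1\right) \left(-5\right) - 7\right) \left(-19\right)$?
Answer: $456$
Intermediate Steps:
$n{\left(H \right)} = - \frac{2 \left(7 + H\right)}{H}$ ($n{\left(H \right)} = - 6 \frac{7 + H}{H 2 + H} = - 6 \frac{7 + H}{2 H + H} = - 6 \frac{7 + H}{3 H} = - \frac{2 \left(7 + H\right)}{H}$)
$n{\left(-1 \right)} \left(\left(-1\right) \left(-5\right) - 7\right) \left(-19\right) = \left(-2 - \frac{14}{-1}\right) \left(\left(-1\right) \left(-5\right) - 7\right) \left(-19\right) = \left(-2 - -14\right) \left(5 - 7\right) \left(-19\right) = \left(-2 + 14\right) \left(-2\right) \left(-19\right) = 12 \left(-2\right) \left(-19\right) = \left(-24\right) \left(-19\right) = 456$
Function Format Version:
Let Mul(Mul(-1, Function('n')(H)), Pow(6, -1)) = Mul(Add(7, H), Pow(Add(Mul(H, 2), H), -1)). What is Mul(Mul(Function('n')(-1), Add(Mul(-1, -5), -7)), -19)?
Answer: 456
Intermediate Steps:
Function('n')(H) = Mul(-2, Pow(H, -1), Add(7, H)) (Function('n')(H) = Mul(-6, Mul(Add(7, H), Pow(Add(Mul(H, 2), H), -1))) = Mul(-6, Mul(Add(7, H), Pow(Add(Mul(2, H), H), -1))) = Mul(-6, Mul(Add(7, H), Pow(Mul(3, H), -1))) = Mul(-6, Mul(Add(7, H), Mul(Rational(1, 3), Pow(H, -1)))) = Mul(-6, Mul(Rational(1, 3), Pow(H, -1), Add(7, H))) = Mul(-2, Pow(H, -1), Add(7, H)))
Mul(Mul(Function('n')(-1), Add(Mul(-1, -5), -7)), -19) = Mul(Mul(Add(-2, Mul(-14, Pow(-1, -1))), Add(Mul(-1, -5), -7)), -19) = Mul(Mul(Add(-2, Mul(-14, -1)), Add(5, -7)), -19) = Mul(Mul(Add(-2, 14), -2), -19) = Mul(Mul(12, -2), -19) = Mul(-24, -19) = 456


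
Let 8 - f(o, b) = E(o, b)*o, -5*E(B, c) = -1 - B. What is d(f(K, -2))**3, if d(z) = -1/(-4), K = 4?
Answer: 1/64 ≈ 0.015625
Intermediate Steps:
E(B, c) = 1/5 + B/5 (E(B, c) = -(-1 - B)/5 = 1/5 + B/5)
f(o, b) = 8 - o*(1/5 + o/5) (f(o, b) = 8 - (1/5 + o/5)*o = 8 - o*(1/5 + o/5))
d(z) = 1/4 (d(z) = -1*(-1/4) = 1/4)
d(f(K, -2))**3 = (1/4)**3 = 1/64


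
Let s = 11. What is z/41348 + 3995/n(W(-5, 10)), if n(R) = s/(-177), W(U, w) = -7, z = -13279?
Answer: -29237937089/454828 ≈ -64284.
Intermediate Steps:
n(R) = -11/177 (n(R) = 11/(-177) = 11*(-1/177) = -11/177)
z/41348 + 3995/n(W(-5, 10)) = -13279/41348 + 3995/(-11/177) = -13279*1/41348 + 3995*(-177/11) = -13279/41348 - 707115/11 = -29237937089/454828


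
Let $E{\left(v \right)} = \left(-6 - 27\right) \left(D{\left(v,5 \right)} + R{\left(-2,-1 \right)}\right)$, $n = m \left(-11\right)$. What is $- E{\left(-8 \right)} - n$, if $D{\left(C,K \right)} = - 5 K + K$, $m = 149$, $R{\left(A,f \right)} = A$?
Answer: $913$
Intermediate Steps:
$D{\left(C,K \right)} = - 4 K$
$n = -1639$ ($n = 149 \left(-11\right) = -1639$)
$E{\left(v \right)} = 726$ ($E{\left(v \right)} = \left(-6 - 27\right) \left(\left(-4\right) 5 - 2\right) = - 33 \left(-20 - 2\right) = \left(-33\right) \left(-22\right) = 726$)
$- E{\left(-8 \right)} - n = \left(-1\right) 726 - -1639 = -726 + 1639 = 913$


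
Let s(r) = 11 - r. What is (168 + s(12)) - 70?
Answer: 97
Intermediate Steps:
(168 + s(12)) - 70 = (168 + (11 - 1*12)) - 70 = (168 + (11 - 12)) - 70 = (168 - 1) - 70 = 167 - 70 = 97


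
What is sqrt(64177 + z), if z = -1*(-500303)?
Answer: 336*sqrt(5) ≈ 751.32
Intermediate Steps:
z = 500303
sqrt(64177 + z) = sqrt(64177 + 500303) = sqrt(564480) = 336*sqrt(5)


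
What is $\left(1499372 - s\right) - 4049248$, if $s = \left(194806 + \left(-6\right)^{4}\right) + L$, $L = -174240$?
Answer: $-2571738$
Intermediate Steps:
$s = 21862$ ($s = \left(194806 + \left(-6\right)^{4}\right) - 174240 = \left(194806 + 1296\right) - 174240 = 196102 - 174240 = 21862$)
$\left(1499372 - s\right) - 4049248 = \left(1499372 - 21862\right) - 4049248 = 1477510 - 4049248 = -2571738$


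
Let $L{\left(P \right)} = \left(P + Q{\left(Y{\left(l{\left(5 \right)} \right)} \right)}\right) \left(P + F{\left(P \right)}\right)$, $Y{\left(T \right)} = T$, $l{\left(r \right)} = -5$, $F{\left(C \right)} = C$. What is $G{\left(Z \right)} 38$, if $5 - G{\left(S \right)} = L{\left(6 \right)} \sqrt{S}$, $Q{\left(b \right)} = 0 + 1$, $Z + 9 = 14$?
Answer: $190 - 3192 \sqrt{5} \approx -6947.5$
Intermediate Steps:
$Z = 5$ ($Z = -9 + 14 = 5$)
$Q{\left(b \right)} = 1$
$L{\left(P \right)} = 2 P \left(1 + P\right)$ ($L{\left(P \right)} = \left(P + 1\right) \left(P + P\right) = \left(1 + P\right) 2 P = 2 P \left(1 + P\right)$)
$G{\left(S \right)} = 5 - 84 \sqrt{S}$ ($G{\left(S \right)} = 5 - 2 \cdot 6 \left(1 + 6\right) \sqrt{S} = 5 - 2 \cdot 6 \cdot 7 \sqrt{S} = 5 - 84 \sqrt{S}$)
$G{\left(Z \right)} 38 = \left(5 - 84 \sqrt{5}\right) 38 = 190 - 3192 \sqrt{5}$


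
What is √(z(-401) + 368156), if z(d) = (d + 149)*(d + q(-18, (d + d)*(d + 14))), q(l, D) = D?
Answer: 4*I*√4859065 ≈ 8817.3*I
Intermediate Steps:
z(d) = (149 + d)*(d + 2*d*(14 + d)) (z(d) = (d + 149)*(d + (d + d)*(d + 14)) = (149 + d)*(d + (2*d)*(14 + d)) = (149 + d)*(d + 2*d*(14 + d)))
√(z(-401) + 368156) = √(-401*(4321 + 2*(-401)² + 327*(-401)) + 368156) = √(-401*(4321 + 2*160801 - 131127) + 368156) = √(-401*(4321 + 321602 - 131127) + 368156) = √(-401*194796 + 368156) = √(-78113196 + 368156) = √(-77745040) = 4*I*√4859065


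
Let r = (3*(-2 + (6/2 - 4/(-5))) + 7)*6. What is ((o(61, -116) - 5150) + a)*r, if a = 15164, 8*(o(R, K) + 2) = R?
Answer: 7454601/10 ≈ 7.4546e+5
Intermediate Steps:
o(R, K) = -2 + R/8
r = 372/5 (r = (3*(-2 + (6*(½) - 4*(-⅕))) + 7)*6 = (3*(-2 + (3 + ⅘)) + 7)*6 = (3*(-2 + 19/5) + 7)*6 = (3*(9/5) + 7)*6 = (27/5 + 7)*6 = (62/5)*6 = 372/5 ≈ 74.400)
((o(61, -116) - 5150) + a)*r = (((-2 + (⅛)*61) - 5150) + 15164)*(372/5) = (((-2 + 61/8) - 5150) + 15164)*(372/5) = ((45/8 - 5150) + 15164)*(372/5) = (-41155/8 + 15164)*(372/5) = (80157/8)*(372/5) = 7454601/10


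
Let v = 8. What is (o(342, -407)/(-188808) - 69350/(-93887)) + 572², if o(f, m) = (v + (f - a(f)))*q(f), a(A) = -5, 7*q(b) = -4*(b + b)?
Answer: 1691635014452392/5170263203 ≈ 3.2719e+5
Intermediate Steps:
q(b) = -8*b/7 (q(b) = (-4*(b + b))/7 = (-8*b)/7 = -8*b/7)
o(f, m) = -8*f*(13 + f)/7 (o(f, m) = (8 + (f - 1*(-5)))*(-8*f/7) = (8 + (f + 5))*(-8*f/7) = (8 + (5 + f))*(-8*f/7) = (13 + f)*(-8*f/7) = -8*f*(13 + f)/7)
(o(342, -407)/(-188808) - 69350/(-93887)) + 572² = (-8/7*342*(13 + 342)/(-188808) - 69350/(-93887)) + 572² = (-8/7*342*355*(-1/188808) - 69350*(-1/93887)) + 327184 = (-971280/7*(-1/188808) + 69350/93887) + 327184 = (40470/55069 + 69350/93887) + 327184 = 7618642040/5170263203 + 327184 = 1691635014452392/5170263203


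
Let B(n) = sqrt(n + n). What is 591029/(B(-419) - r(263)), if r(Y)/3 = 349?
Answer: -618807363/1097047 - 591029*I*sqrt(838)/1097047 ≈ -564.07 - 15.596*I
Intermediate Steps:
B(n) = sqrt(2)*sqrt(n) (B(n) = sqrt(2*n) = sqrt(2)*sqrt(n))
r(Y) = 1047 (r(Y) = 3*349 = 1047)
591029/(B(-419) - r(263)) = 591029/(sqrt(2)*sqrt(-419) - 1*1047) = 591029/(sqrt(2)*(I*sqrt(419)) - 1047) = 591029/(I*sqrt(838) - 1047) = 591029/(-1047 + I*sqrt(838))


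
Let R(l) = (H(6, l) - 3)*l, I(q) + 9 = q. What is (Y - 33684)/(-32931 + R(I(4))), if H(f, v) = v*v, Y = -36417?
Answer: 70101/33041 ≈ 2.1216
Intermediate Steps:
I(q) = -9 + q
H(f, v) = v²
R(l) = l*(-3 + l²) (R(l) = (l² - 3)*l = (-3 + l²)*l = l*(-3 + l²))
(Y - 33684)/(-32931 + R(I(4))) = (-36417 - 33684)/(-32931 + (-9 + 4)*(-3 + (-9 + 4)²)) = -70101/(-32931 - 5*(-3 + (-5)²)) = -70101/(-32931 - 5*(-3 + 25)) = -70101/(-32931 - 5*22) = -70101/(-32931 - 110) = -70101/(-33041) = -70101*(-1/33041) = 70101/33041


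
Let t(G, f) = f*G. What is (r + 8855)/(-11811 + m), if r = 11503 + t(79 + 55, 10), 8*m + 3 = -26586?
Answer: -173584/121077 ≈ -1.4337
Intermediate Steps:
m = -26589/8 (m = -3/8 + (⅛)*(-26586) = -3/8 - 13293/4 = -26589/8 ≈ -3323.6)
t(G, f) = G*f
r = 12843 (r = 11503 + (79 + 55)*10 = 11503 + 134*10 = 11503 + 1340 = 12843)
(r + 8855)/(-11811 + m) = (12843 + 8855)/(-11811 - 26589/8) = 21698/(-121077/8) = 21698*(-8/121077) = -173584/121077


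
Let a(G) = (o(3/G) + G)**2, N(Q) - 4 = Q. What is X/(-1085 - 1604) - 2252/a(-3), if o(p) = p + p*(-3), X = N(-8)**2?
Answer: -6055644/2689 ≈ -2252.0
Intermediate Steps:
N(Q) = 4 + Q
X = 16 (X = (4 - 8)**2 = (-4)**2 = 16)
o(p) = -2*p (o(p) = p - 3*p = -2*p)
a(G) = (G - 6/G)**2 (a(G) = (-6/G + G)**2 = (G - 6/G)**2)
X/(-1085 - 1604) - 2252/a(-3) = 16/(-1085 - 1604) - 2252*9/(-6 + (-3)**2)**2 = 16/(-2689) - 2252*9/(-6 + 9)**2 = 16*(-1/2689) - 2252/1 = -16/2689 - 2252/1 = -16/2689 - 2252*1 = -16/2689 - 2252 = -6055644/2689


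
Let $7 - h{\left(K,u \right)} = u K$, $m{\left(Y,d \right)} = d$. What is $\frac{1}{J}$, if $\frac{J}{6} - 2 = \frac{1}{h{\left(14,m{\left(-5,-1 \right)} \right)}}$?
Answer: $\frac{7}{86} \approx 0.081395$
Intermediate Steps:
$h{\left(K,u \right)} = 7 - K u$ ($h{\left(K,u \right)} = 7 - u K = 7 - K u$)
$J = \frac{86}{7}$ ($J = 12 + \frac{6}{7 - 14 \left(-1\right)} = 12 + \frac{6}{7 + 14} = 12 + \frac{6}{21} = 12 + 6 \cdot \frac{1}{21} = 12 + \frac{2}{7} = \frac{86}{7} \approx 12.286$)
$\frac{1}{J} = \frac{1}{\frac{86}{7}} = \frac{7}{86}$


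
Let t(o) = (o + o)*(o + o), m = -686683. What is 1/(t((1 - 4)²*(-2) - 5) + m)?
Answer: -1/684567 ≈ -1.4608e-6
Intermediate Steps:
t(o) = 4*o² (t(o) = (2*o)*(2*o) = 4*o²)
1/(t((1 - 4)²*(-2) - 5) + m) = 1/(4*((1 - 4)²*(-2) - 5)² - 686683) = 1/(4*((-3)²*(-2) - 5)² - 686683) = 1/(4*(9*(-2) - 5)² - 686683) = 1/(4*(-18 - 5)² - 686683) = 1/(4*(-23)² - 686683) = 1/(4*529 - 686683) = 1/(2116 - 686683) = 1/(-684567) = -1/684567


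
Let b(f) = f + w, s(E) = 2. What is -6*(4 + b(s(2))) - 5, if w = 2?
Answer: -53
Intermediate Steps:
b(f) = 2 + f (b(f) = f + 2 = 2 + f)
-6*(4 + b(s(2))) - 5 = -6*(4 + (2 + 2)) - 5 = -6*(4 + 4) - 5 = -6*8 - 5 = -48 - 5 = -53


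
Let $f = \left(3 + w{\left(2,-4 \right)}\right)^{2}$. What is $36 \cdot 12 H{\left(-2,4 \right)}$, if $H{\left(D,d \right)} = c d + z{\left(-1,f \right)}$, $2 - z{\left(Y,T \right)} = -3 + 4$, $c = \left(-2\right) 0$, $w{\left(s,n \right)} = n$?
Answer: $432$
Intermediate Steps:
$f = 1$ ($f = \left(3 - 4\right)^{2} = \left(-1\right)^{2} = 1$)
$c = 0$
$z{\left(Y,T \right)} = 1$ ($z{\left(Y,T \right)} = 2 - \left(-3 + 4\right) = 2 - 1 = 1$)
$H{\left(D,d \right)} = 1$ ($H{\left(D,d \right)} = 0 d + 1 = 0 + 1 = 1$)
$36 \cdot 12 H{\left(-2,4 \right)} = 36 \cdot 12 \cdot 1 = 432 \cdot 1 = 432$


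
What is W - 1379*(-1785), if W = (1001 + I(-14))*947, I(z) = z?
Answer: 3396204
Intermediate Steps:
W = 934689 (W = (1001 - 14)*947 = 987*947 = 934689)
W - 1379*(-1785) = 934689 - 1379*(-1785) = 934689 - 1*(-2461515) = 934689 + 2461515 = 3396204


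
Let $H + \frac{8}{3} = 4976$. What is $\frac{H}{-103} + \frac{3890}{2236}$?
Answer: $- \frac{16079555}{345462} \approx -46.545$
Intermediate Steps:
$H = \frac{14920}{3}$ ($H = - \frac{8}{3} + 4976 = \frac{14920}{3} \approx 4973.3$)
$\frac{H}{-103} + \frac{3890}{2236} = \frac{14920}{3 \left(-103\right)} + \frac{3890}{2236} = \frac{14920}{3} \left(- \frac{1}{103}\right) + 3890 \cdot \frac{1}{2236} = - \frac{14920}{309} + \frac{1945}{1118} = - \frac{16079555}{345462}$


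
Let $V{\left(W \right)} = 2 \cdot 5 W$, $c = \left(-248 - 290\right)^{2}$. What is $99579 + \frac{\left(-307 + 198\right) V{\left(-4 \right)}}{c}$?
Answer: $\frac{7205637109}{72361} \approx 99579.0$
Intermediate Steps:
$c = 289444$ ($c = \left(-538\right)^{2} = 289444$)
$V{\left(W \right)} = 10 W$
$99579 + \frac{\left(-307 + 198\right) V{\left(-4 \right)}}{c} = 99579 + \frac{\left(-307 + 198\right) 10 \left(-4\right)}{289444} = 99579 + \left(-109\right) \left(-40\right) \frac{1}{289444} = 99579 + 4360 \cdot \frac{1}{289444} = 99579 + \frac{1090}{72361} = \frac{7205637109}{72361}$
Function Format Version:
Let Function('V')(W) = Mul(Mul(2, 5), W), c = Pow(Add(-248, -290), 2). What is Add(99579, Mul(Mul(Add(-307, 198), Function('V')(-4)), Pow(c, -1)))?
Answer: Rational(7205637109, 72361) ≈ 99579.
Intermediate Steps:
c = 289444 (c = Pow(-538, 2) = 289444)
Function('V')(W) = Mul(10, W)
Add(99579, Mul(Mul(Add(-307, 198), Function('V')(-4)), Pow(c, -1))) = Add(99579, Mul(Mul(Add(-307, 198), Mul(10, -4)), Pow(289444, -1))) = Add(99579, Mul(Mul(-109, -40), Rational(1, 289444))) = Add(99579, Mul(4360, Rational(1, 289444))) = Add(99579, Rational(1090, 72361)) = Rational(7205637109, 72361)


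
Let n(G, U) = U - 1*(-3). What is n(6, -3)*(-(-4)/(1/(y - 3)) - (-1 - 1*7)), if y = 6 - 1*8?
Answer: 0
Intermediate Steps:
y = -2 (y = 6 - 8 = -2)
n(G, U) = 3 + U (n(G, U) = U + 3 = 3 + U)
n(6, -3)*(-(-4)/(1/(y - 3)) - (-1 - 1*7)) = (3 - 3)*(-(-4)/(1/(-2 - 3)) - (-1 - 1*7)) = 0*(-(-4)/(1/(-5)) - (-1 - 7)) = 0*(-(-4)/(-⅕) - 1*(-8)) = 0*(-(-4)*(-5) + 8) = 0*(-1*20 + 8) = 0*(-20 + 8) = 0*(-12) = 0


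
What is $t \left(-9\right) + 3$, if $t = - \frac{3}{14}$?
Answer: $\frac{69}{14} \approx 4.9286$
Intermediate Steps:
$t = - \frac{3}{14}$ ($t = \left(-3\right) \frac{1}{14} = - \frac{3}{14} \approx -0.21429$)
$t \left(-9\right) + 3 = \left(- \frac{3}{14}\right) \left(-9\right) + 3 = \frac{27}{14} + 3 = \frac{69}{14}$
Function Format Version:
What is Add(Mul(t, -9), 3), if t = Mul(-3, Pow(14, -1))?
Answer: Rational(69, 14) ≈ 4.9286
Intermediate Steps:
t = Rational(-3, 14) (t = Mul(-3, Rational(1, 14)) = Rational(-3, 14) ≈ -0.21429)
Add(Mul(t, -9), 3) = Add(Mul(Rational(-3, 14), -9), 3) = Add(Rational(27, 14), 3) = Rational(69, 14)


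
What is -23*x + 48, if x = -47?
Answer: 1129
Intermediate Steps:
-23*x + 48 = -23*(-47) + 48 = 1081 + 48 = 1129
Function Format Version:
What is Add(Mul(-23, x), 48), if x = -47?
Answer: 1129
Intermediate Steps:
Add(Mul(-23, x), 48) = Add(Mul(-23, -47), 48) = Add(1081, 48) = 1129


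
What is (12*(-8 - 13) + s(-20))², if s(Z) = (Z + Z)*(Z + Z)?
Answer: 1817104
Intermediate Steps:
s(Z) = 4*Z² (s(Z) = (2*Z)*(2*Z) = 4*Z²)
(12*(-8 - 13) + s(-20))² = (12*(-8 - 13) + 4*(-20)²)² = (12*(-21) + 4*400)² = (-252 + 1600)² = 1348² = 1817104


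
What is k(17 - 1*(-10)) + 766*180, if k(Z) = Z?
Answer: 137907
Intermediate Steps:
k(17 - 1*(-10)) + 766*180 = (17 - 1*(-10)) + 766*180 = (17 + 10) + 137880 = 27 + 137880 = 137907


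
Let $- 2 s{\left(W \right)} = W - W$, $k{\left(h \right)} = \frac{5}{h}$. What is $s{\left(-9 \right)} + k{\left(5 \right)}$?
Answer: $1$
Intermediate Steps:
$s{\left(W \right)} = 0$ ($s{\left(W \right)} = - \frac{W - W}{2} = \left(- \frac{1}{2}\right) 0 = 0$)
$s{\left(-9 \right)} + k{\left(5 \right)} = 0 + \frac{5}{5} = 0 + 5 \cdot \frac{1}{5} = 0 + 1 = 1$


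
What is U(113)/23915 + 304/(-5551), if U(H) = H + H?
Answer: -6015634/132752165 ≈ -0.045315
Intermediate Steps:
U(H) = 2*H
U(113)/23915 + 304/(-5551) = (2*113)/23915 + 304/(-5551) = 226*(1/23915) + 304*(-1/5551) = 226/23915 - 304/5551 = -6015634/132752165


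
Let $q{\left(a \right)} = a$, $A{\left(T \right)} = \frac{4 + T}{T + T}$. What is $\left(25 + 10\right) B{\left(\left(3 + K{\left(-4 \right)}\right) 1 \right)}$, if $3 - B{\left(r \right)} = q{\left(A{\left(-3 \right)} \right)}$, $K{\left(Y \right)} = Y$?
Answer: $\frac{665}{6} \approx 110.83$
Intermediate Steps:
$A{\left(T \right)} = \frac{4 + T}{2 T}$
$B{\left(r \right)} = \frac{19}{6}$ ($B{\left(r \right)} = 3 - \frac{4 - 3}{2 \left(-3\right)} = 3 - \frac{1}{2} \left(- \frac{1}{3}\right) 1 = 3 - - \frac{1}{6} = 3 + \frac{1}{6} = \frac{19}{6}$)
$\left(25 + 10\right) B{\left(\left(3 + K{\left(-4 \right)}\right) 1 \right)} = \left(25 + 10\right) \frac{19}{6} = 35 \cdot \frac{19}{6} = \frac{665}{6}$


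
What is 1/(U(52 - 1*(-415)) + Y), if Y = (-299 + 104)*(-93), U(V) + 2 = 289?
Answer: 1/18422 ≈ 5.4283e-5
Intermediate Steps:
U(V) = 287 (U(V) = -2 + 289 = 287)
Y = 18135 (Y = -195*(-93) = 18135)
1/(U(52 - 1*(-415)) + Y) = 1/(287 + 18135) = 1/18422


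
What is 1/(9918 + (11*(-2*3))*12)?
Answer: 1/9126 ≈ 0.00010958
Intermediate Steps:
1/(9918 + (11*(-2*3))*12) = 1/(9918 + (11*(-6))*12) = 1/(9918 - 66*12) = 1/(9918 - 792) = 1/9126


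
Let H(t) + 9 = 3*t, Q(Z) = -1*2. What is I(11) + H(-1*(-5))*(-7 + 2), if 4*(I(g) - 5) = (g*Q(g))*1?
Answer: -61/2 ≈ -30.500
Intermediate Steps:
Q(Z) = -2
H(t) = -9 + 3*t
I(g) = 5 - g/2 (I(g) = 5 + ((g*(-2))*1)/4 = 5 + (-2*g*1)/4 = 5 + (-2*g)/4 = 5 - g/2)
I(11) + H(-1*(-5))*(-7 + 2) = (5 - 1/2*11) + (-9 + 3*(-1*(-5)))*(-7 + 2) = (5 - 11/2) + (-9 + 3*5)*(-5) = -1/2 + (-9 + 15)*(-5) = -1/2 + 6*(-5) = -1/2 - 30 = -61/2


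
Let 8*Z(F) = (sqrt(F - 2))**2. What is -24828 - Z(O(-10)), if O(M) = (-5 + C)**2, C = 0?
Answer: -198647/8 ≈ -24831.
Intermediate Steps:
O(M) = 25 (O(M) = (-5 + 0)**2 = (-5)**2 = 25)
Z(F) = -1/4 + F/8 (Z(F) = (sqrt(F - 2))**2/8 = (sqrt(-2 + F))**2/8 = (-2 + F)/8 = -1/4 + F/8)
-24828 - Z(O(-10)) = -24828 - (-1/4 + (1/8)*25) = -24828 - (-1/4 + 25/8) = -24828 - 1*23/8 = -24828 - 23/8 = -198647/8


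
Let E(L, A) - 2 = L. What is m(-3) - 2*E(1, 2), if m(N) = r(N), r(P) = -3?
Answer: -9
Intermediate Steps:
E(L, A) = 2 + L
m(N) = -3
m(-3) - 2*E(1, 2) = -3 - 2*(2 + 1) = -3 - 2*3 = -3 - 6 = -9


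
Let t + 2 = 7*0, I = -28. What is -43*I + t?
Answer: 1202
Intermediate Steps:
t = -2 (t = -2 + 7*0 = -2 + 0 = -2)
-43*I + t = -43*(-28) - 2 = 1204 - 2 = 1202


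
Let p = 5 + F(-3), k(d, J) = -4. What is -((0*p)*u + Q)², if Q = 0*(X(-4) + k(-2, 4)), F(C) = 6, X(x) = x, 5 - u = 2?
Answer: 0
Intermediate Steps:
u = 3 (u = 5 - 1*2 = 5 - 2 = 3)
p = 11 (p = 5 + 6 = 11)
Q = 0 (Q = 0*(-4 - 4) = 0*(-8) = 0)
-((0*p)*u + Q)² = -((0*11)*3 + 0)² = -(0*3 + 0)² = -(0 + 0)² = -1*0² = -1*0 = 0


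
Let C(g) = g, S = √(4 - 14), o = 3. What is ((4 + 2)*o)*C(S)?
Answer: 18*I*√10 ≈ 56.921*I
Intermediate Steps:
S = I*√10 (S = √(-10) = I*√10 ≈ 3.1623*I)
((4 + 2)*o)*C(S) = ((4 + 2)*3)*(I*√10) = (6*3)*(I*√10) = 18*(I*√10) = 18*I*√10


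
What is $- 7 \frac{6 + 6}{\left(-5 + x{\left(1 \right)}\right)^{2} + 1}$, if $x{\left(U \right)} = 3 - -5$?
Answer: $- \frac{42}{5} \approx -8.4$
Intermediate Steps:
$x{\left(U \right)} = 8$ ($x{\left(U \right)} = 3 + 5 = 8$)
$- 7 \frac{6 + 6}{\left(-5 + x{\left(1 \right)}\right)^{2} + 1} = - 7 \frac{6 + 6}{\left(-5 + 8\right)^{2} + 1} = - 7 \frac{12}{3^{2} + 1} = - 7 \frac{12}{9 + 1} = - 7 \cdot \frac{12}{10} = - 7 \cdot 12 \cdot \frac{1}{10} = \left(-7\right) \frac{6}{5} = - \frac{42}{5}$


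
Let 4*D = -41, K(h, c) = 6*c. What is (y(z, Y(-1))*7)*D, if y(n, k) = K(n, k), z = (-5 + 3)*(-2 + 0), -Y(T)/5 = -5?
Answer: -21525/2 ≈ -10763.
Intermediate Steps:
Y(T) = 25 (Y(T) = -5*(-5) = 25)
z = 4 (z = -2*(-2) = 4)
y(n, k) = 6*k
D = -41/4 (D = (¼)*(-41) = -41/4 ≈ -10.250)
(y(z, Y(-1))*7)*D = ((6*25)*7)*(-41/4) = (150*7)*(-41/4) = 1050*(-41/4) = -21525/2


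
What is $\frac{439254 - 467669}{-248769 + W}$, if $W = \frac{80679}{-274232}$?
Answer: $\frac{7792302280}{68220501087} \approx 0.11422$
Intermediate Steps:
$W = - \frac{80679}{274232}$ ($W = 80679 \left(- \frac{1}{274232}\right) = - \frac{80679}{274232} \approx -0.2942$)
$\frac{439254 - 467669}{-248769 + W} = \frac{439254 - 467669}{-248769 - \frac{80679}{274232}} = - \frac{28415}{- \frac{68220501087}{274232}} = \left(-28415\right) \left(- \frac{274232}{68220501087}\right) = \frac{7792302280}{68220501087}$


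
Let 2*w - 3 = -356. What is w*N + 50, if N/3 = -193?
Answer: 204487/2 ≈ 1.0224e+5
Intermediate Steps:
w = -353/2 (w = 3/2 + (½)*(-356) = 3/2 - 178 = -353/2 ≈ -176.50)
N = -579 (N = 3*(-193) = -579)
w*N + 50 = -353/2*(-579) + 50 = 204387/2 + 50 = 204487/2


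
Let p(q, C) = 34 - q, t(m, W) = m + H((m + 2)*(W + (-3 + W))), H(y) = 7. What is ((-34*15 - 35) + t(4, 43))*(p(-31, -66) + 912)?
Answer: -521718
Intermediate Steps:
t(m, W) = 7 + m (t(m, W) = m + 7 = 7 + m)
((-34*15 - 35) + t(4, 43))*(p(-31, -66) + 912) = ((-34*15 - 35) + (7 + 4))*((34 - 1*(-31)) + 912) = ((-510 - 35) + 11)*((34 + 31) + 912) = (-545 + 11)*(65 + 912) = -534*977 = -521718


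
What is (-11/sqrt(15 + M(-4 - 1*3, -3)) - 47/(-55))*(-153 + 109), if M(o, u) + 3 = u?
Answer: 1856/15 ≈ 123.73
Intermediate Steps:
M(o, u) = -3 + u
(-11/sqrt(15 + M(-4 - 1*3, -3)) - 47/(-55))*(-153 + 109) = (-11/sqrt(15 + (-3 - 3)) - 47/(-55))*(-153 + 109) = (-11/sqrt(15 - 6) - 47*(-1/55))*(-44) = (-11/(sqrt(9)) + 47/55)*(-44) = (-11/3 + 47/55)*(-44) = -464/165*(-44) = 1856/15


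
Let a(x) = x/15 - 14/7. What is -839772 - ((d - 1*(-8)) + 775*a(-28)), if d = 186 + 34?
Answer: -2511010/3 ≈ -8.3700e+5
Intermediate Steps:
d = 220
a(x) = -2 + x/15 (a(x) = x*(1/15) - 14*⅐ = x/15 - 2 = -2 + x/15)
-839772 - ((d - 1*(-8)) + 775*a(-28)) = -839772 - ((220 - 1*(-8)) + 775*(-2 + (1/15)*(-28))) = -839772 - ((220 + 8) + 775*(-2 - 28/15)) = -839772 - (228 + 775*(-58/15)) = -839772 - (228 - 8990/3) = -839772 - 1*(-8306/3) = -839772 + 8306/3 = -2511010/3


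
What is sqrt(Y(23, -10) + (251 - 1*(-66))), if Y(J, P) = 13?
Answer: sqrt(330) ≈ 18.166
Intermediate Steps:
sqrt(Y(23, -10) + (251 - 1*(-66))) = sqrt(13 + (251 - 1*(-66))) = sqrt(13 + (251 + 66)) = sqrt(13 + 317) = sqrt(330)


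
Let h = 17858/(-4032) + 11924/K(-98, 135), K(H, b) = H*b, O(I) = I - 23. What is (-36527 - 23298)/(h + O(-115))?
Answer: 12663756000/30340169 ≈ 417.39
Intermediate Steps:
O(I) = -23 + I
h = -1128329/211680 (h = 17858/(-4032) + 11924/((-98*135)) = 17858*(-1/4032) + 11924/(-13230) = -8929/2016 + 11924*(-1/13230) = -8929/2016 - 5962/6615 = -1128329/211680 ≈ -5.3304)
(-36527 - 23298)/(h + O(-115)) = (-36527 - 23298)/(-1128329/211680 + (-23 - 115)) = -59825/(-1128329/211680 - 138) = -59825/(-30340169/211680) = -59825*(-211680/30340169) = 12663756000/30340169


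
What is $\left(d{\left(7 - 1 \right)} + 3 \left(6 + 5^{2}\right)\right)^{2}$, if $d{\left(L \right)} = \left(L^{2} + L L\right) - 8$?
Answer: $24649$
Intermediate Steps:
$d{\left(L \right)} = -8 + 2 L^{2}$ ($d{\left(L \right)} = \left(L^{2} + L^{2}\right) - 8 = 2 L^{2} - 8 = -8 + 2 L^{2}$)
$\left(d{\left(7 - 1 \right)} + 3 \left(6 + 5^{2}\right)\right)^{2} = \left(\left(-8 + 2 \left(7 - 1\right)^{2}\right) + 3 \left(6 + 5^{2}\right)\right)^{2} = \left(\left(-8 + 2 \cdot 6^{2}\right) + 3 \left(6 + 25\right)\right)^{2} = \left(\left(-8 + 2 \cdot 36\right) + 3 \cdot 31\right)^{2} = \left(\left(-8 + 72\right) + 93\right)^{2} = \left(64 + 93\right)^{2} = 157^{2} = 24649$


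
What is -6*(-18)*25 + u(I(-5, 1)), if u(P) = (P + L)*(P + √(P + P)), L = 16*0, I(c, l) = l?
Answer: 2701 + √2 ≈ 2702.4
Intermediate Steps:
L = 0
u(P) = P*(P + √2*√P) (u(P) = (P + 0)*(P + √(P + P)) = P*(P + √(2*P)) = P*(P + √2*√P))
-6*(-18)*25 + u(I(-5, 1)) = -6*(-18)*25 + (1² + √2*1^(3/2)) = 108*25 + (1 + √2*1) = 2700 + (1 + √2) = 2701 + √2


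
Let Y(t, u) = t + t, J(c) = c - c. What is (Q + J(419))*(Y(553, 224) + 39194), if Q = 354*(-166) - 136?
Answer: -2373670000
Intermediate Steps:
Q = -58900 (Q = -58764 - 136 = -58900)
J(c) = 0
Y(t, u) = 2*t
(Q + J(419))*(Y(553, 224) + 39194) = (-58900 + 0)*(2*553 + 39194) = -58900*(1106 + 39194) = -58900*40300 = -2373670000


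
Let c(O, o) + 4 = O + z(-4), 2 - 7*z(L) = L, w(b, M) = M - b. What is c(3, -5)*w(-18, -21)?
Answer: 3/7 ≈ 0.42857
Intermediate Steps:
z(L) = 2/7 - L/7
c(O, o) = -22/7 + O (c(O, o) = -4 + (O + (2/7 - 1/7*(-4))) = -4 + (O + (2/7 + 4/7)) = -4 + (O + 6/7) = -4 + (6/7 + O) = -22/7 + O)
c(3, -5)*w(-18, -21) = (-22/7 + 3)*(-21 - 1*(-18)) = -(-21 + 18)/7 = -1/7*(-3) = 3/7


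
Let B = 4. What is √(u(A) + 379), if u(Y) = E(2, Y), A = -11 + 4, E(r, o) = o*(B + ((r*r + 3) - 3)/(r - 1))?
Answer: √323 ≈ 17.972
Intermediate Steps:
E(r, o) = o*(4 + r²/(-1 + r)) (E(r, o) = o*(4 + ((r*r + 3) - 3)/(r - 1)) = o*(4 + ((r² + 3) - 3)/(-1 + r)) = o*(4 + ((3 + r²) - 3)/(-1 + r)) = o*(4 + r²/(-1 + r)))
A = -7
u(Y) = 8*Y (u(Y) = Y*(-4 + 2² + 4*2)/(-1 + 2) = Y*(-4 + 4 + 8)/1 = Y*1*8 = 8*Y)
√(u(A) + 379) = √(8*(-7) + 379) = √(-56 + 379) = √323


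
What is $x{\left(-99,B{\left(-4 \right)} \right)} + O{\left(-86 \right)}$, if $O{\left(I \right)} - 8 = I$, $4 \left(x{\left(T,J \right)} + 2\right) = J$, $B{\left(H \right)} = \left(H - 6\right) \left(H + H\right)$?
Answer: $-60$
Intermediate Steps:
$B{\left(H \right)} = 2 H \left(-6 + H\right)$ ($B{\left(H \right)} = \left(-6 + H\right) 2 H = 2 H \left(-6 + H\right)$)
$x{\left(T,J \right)} = -2 + \frac{J}{4}$
$O{\left(I \right)} = 8 + I$
$x{\left(-99,B{\left(-4 \right)} \right)} + O{\left(-86 \right)} = \left(-2 + \frac{2 \left(-4\right) \left(-6 - 4\right)}{4}\right) + \left(8 - 86\right) = \left(-2 + \frac{2 \left(-4\right) \left(-10\right)}{4}\right) - 78 = \left(-2 + \frac{1}{4} \cdot 80\right) - 78 = \left(-2 + 20\right) - 78 = 18 - 78 = -60$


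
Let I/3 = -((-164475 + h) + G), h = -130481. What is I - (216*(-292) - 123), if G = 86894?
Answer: 687381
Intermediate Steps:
I = 624186 (I = 3*(-((-164475 - 130481) + 86894)) = 3*(-(-294956 + 86894)) = 3*(-1*(-208062)) = 3*208062 = 624186)
I - (216*(-292) - 123) = 624186 - (216*(-292) - 123) = 624186 - (-63072 - 123) = 624186 - 1*(-63195) = 624186 + 63195 = 687381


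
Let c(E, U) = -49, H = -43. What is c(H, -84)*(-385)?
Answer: 18865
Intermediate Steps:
c(H, -84)*(-385) = -49*(-385) = 18865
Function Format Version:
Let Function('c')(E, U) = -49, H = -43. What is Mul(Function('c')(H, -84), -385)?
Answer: 18865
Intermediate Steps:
Mul(Function('c')(H, -84), -385) = Mul(-49, -385) = 18865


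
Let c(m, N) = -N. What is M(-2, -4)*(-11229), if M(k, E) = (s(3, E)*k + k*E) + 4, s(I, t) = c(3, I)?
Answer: -202122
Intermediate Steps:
s(I, t) = -I
M(k, E) = 4 - 3*k + E*k (M(k, E) = ((-1*3)*k + k*E) + 4 = (-3*k + E*k) + 4 = 4 - 3*k + E*k)
M(-2, -4)*(-11229) = (4 - 3*(-2) - 4*(-2))*(-11229) = (4 + 6 + 8)*(-11229) = 18*(-11229) = -202122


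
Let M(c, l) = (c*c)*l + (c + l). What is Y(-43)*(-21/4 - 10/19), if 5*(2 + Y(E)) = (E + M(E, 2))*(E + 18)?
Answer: 1983402/19 ≈ 1.0439e+5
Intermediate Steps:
M(c, l) = c + l + l*c² (M(c, l) = c²*l + (c + l) = l*c² + (c + l) = c + l + l*c²)
Y(E) = -2 + (18 + E)*(2 + 2*E + 2*E²)/5 (Y(E) = -2 + ((E + (E + 2 + 2*E²))*(E + 18))/5 = -2 + ((E + (2 + E + 2*E²))*(18 + E))/5 = -2 + ((2 + 2*E + 2*E²)*(18 + E))/5 = -2 + ((18 + E)*(2 + 2*E + 2*E²))/5 = -2 + (18 + E)*(2 + 2*E + 2*E²)/5)
Y(-43)*(-21/4 - 10/19) = (26/5 + (⅖)*(-43)³ + (38/5)*(-43) + (38/5)*(-43)²)*(-21/4 - 10/19) = (26/5 + (⅖)*(-79507) - 1634/5 + (38/5)*1849)*(-21*¼ - 10*1/19) = (26/5 - 159014/5 - 1634/5 + 70262/5)*(-21/4 - 10/19) = -18072*(-439/76) = 1983402/19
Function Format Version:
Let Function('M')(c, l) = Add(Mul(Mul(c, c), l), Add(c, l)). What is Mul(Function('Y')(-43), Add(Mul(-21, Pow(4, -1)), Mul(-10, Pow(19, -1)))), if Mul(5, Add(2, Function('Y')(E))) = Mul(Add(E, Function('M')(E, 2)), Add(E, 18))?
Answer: Rational(1983402, 19) ≈ 1.0439e+5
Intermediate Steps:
Function('M')(c, l) = Add(c, l, Mul(l, Pow(c, 2))) (Function('M')(c, l) = Add(Mul(Pow(c, 2), l), Add(c, l)) = Add(Mul(l, Pow(c, 2)), Add(c, l)) = Add(c, l, Mul(l, Pow(c, 2))))
Function('Y')(E) = Add(-2, Mul(Rational(1, 5), Add(18, E), Add(2, Mul(2, E), Mul(2, Pow(E, 2))))) (Function('Y')(E) = Add(-2, Mul(Rational(1, 5), Mul(Add(E, Add(E, 2, Mul(2, Pow(E, 2)))), Add(E, 18)))) = Add(-2, Mul(Rational(1, 5), Mul(Add(E, Add(2, E, Mul(2, Pow(E, 2)))), Add(18, E)))) = Add(-2, Mul(Rational(1, 5), Mul(Add(2, Mul(2, E), Mul(2, Pow(E, 2))), Add(18, E)))) = Add(-2, Mul(Rational(1, 5), Mul(Add(18, E), Add(2, Mul(2, E), Mul(2, Pow(E, 2)))))) = Add(-2, Mul(Rational(1, 5), Add(18, E), Add(2, Mul(2, E), Mul(2, Pow(E, 2))))))
Mul(Function('Y')(-43), Add(Mul(-21, Pow(4, -1)), Mul(-10, Pow(19, -1)))) = Mul(Add(Rational(26, 5), Mul(Rational(2, 5), Pow(-43, 3)), Mul(Rational(38, 5), -43), Mul(Rational(38, 5), Pow(-43, 2))), Add(Mul(-21, Pow(4, -1)), Mul(-10, Pow(19, -1)))) = Mul(Add(Rational(26, 5), Mul(Rational(2, 5), -79507), Rational(-1634, 5), Mul(Rational(38, 5), 1849)), Add(Mul(-21, Rational(1, 4)), Mul(-10, Rational(1, 19)))) = Mul(Add(Rational(26, 5), Rational(-159014, 5), Rational(-1634, 5), Rational(70262, 5)), Add(Rational(-21, 4), Rational(-10, 19))) = Mul(-18072, Rational(-439, 76)) = Rational(1983402, 19)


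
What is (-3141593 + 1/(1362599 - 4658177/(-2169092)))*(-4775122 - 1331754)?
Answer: 56704267582179930164825788/2955607248285 ≈ 1.9185e+13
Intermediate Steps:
(-3141593 + 1/(1362599 - 4658177/(-2169092)))*(-4775122 - 1331754) = (-3141593 + 1/(1362599 - 4658177*(-1/2169092)))*(-6106876) = (-3141593 + 1/(1362599 + 4658177/2169092))*(-6106876) = (-3141593 + 1/(2955607248285/2169092))*(-6106876) = (-3141593 + 2169092/2955607248285)*(-6106876) = -9285315041959248913/2955607248285*(-6106876) = 56704267582179930164825788/2955607248285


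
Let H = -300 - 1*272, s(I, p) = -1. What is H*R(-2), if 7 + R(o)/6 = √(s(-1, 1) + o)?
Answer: 24024 - 3432*I*√3 ≈ 24024.0 - 5944.4*I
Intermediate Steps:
H = -572 (H = -300 - 272 = -572)
R(o) = -42 + 6*√(-1 + o)
H*R(-2) = -572*(-42 + 6*√(-1 - 2)) = -572*(-42 + 6*√(-3)) = -572*(-42 + 6*(I*√3)) = -572*(-42 + 6*I*√3) = 24024 - 3432*I*√3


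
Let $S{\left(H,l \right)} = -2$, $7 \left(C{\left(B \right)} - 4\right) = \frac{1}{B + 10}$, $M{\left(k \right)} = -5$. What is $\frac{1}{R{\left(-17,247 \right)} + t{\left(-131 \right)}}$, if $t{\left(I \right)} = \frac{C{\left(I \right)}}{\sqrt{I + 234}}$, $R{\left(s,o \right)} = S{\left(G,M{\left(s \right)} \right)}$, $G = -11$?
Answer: $- \frac{147786254}{284100739} - \frac{2868789 \sqrt{103}}{284100739} \approx -0.62267$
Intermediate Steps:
$C{\left(B \right)} = 4 + \frac{1}{7 \left(10 + B\right)}$ ($C{\left(B \right)} = 4 + \frac{1}{7 \left(B + 10\right)} = 4 + \frac{1}{7 \left(10 + B\right)}$)
$R{\left(s,o \right)} = -2$
$t{\left(I \right)} = \frac{281 + 28 I}{7 \left(10 + I\right) \sqrt{234 + I}}$ ($t{\left(I \right)} = \frac{\frac{1}{7} \frac{1}{10 + I} \left(281 + 28 I\right)}{\sqrt{I + 234}} = \frac{\frac{1}{7} \frac{1}{10 + I} \left(281 + 28 I\right)}{\sqrt{234 + I}} = \frac{281 + 28 I}{7 \left(10 + I\right) \sqrt{234 + I}}$)
$\frac{1}{R{\left(-17,247 \right)} + t{\left(-131 \right)}} = \frac{1}{-2 + \frac{281 + 28 \left(-131\right)}{7 \left(10 - 131\right) \sqrt{234 - 131}}} = \frac{1}{-2 + \frac{281 - 3668}{7 \left(-121\right) \sqrt{103}}} = \frac{1}{-2 + \frac{1}{7} \left(- \frac{1}{121}\right) \frac{\sqrt{103}}{103} \left(-3387\right)} = \frac{1}{-2 + \frac{3387 \sqrt{103}}{87241}}$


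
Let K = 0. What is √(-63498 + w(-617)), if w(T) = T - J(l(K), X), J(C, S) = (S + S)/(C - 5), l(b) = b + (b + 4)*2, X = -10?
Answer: 35*I*√471/3 ≈ 253.2*I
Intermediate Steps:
l(b) = 8 + 3*b (l(b) = b + (4 + b)*2 = b + (8 + 2*b) = 8 + 3*b)
J(C, S) = 2*S/(-5 + C) (J(C, S) = (2*S)/(-5 + C) = 2*S/(-5 + C))
w(T) = 20/3 + T (w(T) = T - 2*(-10)/(-5 + (8 + 3*0)) = T - 2*(-10)/(-5 + (8 + 0)) = T - 2*(-10)/(-5 + 8) = T - 2*(-10)/3 = T - 1*(-20/3) = T + 20/3 = 20/3 + T)
√(-63498 + w(-617)) = √(-63498 + (20/3 - 617)) = √(-63498 - 1831/3) = √(-192325/3) = 35*I*√471/3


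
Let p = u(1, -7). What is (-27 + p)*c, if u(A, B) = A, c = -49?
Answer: 1274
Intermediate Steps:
p = 1
(-27 + p)*c = (-27 + 1)*(-49) = -26*(-49) = 1274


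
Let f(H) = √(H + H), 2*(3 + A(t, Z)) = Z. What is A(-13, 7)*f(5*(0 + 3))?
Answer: √30/2 ≈ 2.7386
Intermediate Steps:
A(t, Z) = -3 + Z/2
f(H) = √2*√H (f(H) = √(2*H) = √2*√H)
A(-13, 7)*f(5*(0 + 3)) = (-3 + (½)*7)*(√2*√(5*(0 + 3))) = (-3 + 7/2)*(√2*√(5*3)) = (√2*√15)/2 = √30/2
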